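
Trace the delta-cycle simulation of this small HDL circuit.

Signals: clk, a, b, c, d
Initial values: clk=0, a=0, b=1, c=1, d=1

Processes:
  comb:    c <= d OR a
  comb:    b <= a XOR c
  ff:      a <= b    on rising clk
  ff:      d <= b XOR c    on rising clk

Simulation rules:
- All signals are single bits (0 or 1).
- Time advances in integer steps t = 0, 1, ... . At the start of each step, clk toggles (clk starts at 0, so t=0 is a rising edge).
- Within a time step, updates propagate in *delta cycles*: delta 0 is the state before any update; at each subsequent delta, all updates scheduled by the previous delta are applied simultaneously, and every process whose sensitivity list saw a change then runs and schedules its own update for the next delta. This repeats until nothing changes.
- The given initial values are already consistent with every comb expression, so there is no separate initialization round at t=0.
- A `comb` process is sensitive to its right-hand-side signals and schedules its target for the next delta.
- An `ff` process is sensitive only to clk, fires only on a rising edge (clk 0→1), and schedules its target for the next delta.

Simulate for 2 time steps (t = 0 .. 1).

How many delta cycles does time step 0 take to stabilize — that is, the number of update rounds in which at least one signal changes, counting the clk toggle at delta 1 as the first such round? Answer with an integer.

t=0 Δ0: a=0 b=1 clk=0 c=1 d=1
  Δ1: clk:0→1
  Δ2: a:0→1, d:1→0
  Δ3: b:1→0
  (3Δ to stable)
t=1 Δ0: a=1 b=0 clk=1 c=1 d=0
  Δ1: clk:1→0
  (1Δ to stable)

3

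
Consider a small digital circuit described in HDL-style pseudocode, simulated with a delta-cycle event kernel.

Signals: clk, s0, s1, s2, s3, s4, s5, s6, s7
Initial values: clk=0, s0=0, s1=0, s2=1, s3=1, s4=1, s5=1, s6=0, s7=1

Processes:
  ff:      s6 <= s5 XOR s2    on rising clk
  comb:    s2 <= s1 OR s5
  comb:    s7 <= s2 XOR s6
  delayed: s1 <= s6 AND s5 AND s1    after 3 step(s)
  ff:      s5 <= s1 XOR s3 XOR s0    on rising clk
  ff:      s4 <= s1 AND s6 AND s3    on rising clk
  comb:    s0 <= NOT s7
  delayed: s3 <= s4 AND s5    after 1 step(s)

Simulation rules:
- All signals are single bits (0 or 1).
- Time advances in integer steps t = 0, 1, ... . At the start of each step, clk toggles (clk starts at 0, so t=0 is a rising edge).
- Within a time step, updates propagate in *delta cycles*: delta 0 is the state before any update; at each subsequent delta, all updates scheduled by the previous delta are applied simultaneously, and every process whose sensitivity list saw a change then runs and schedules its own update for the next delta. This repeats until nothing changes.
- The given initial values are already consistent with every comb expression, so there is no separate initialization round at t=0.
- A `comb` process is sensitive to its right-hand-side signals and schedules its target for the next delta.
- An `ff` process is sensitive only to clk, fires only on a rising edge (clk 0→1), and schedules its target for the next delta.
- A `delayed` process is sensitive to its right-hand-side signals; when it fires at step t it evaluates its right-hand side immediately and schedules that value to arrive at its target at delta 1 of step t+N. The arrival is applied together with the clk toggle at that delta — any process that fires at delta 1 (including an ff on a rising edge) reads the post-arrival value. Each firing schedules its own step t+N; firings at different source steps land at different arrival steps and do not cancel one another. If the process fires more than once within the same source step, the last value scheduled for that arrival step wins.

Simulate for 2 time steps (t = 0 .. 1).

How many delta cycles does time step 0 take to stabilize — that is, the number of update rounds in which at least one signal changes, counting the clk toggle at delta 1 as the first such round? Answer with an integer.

[bits: s1,s3,s5,s7,s2,s0,s6,clk,s4]
t=0: Δ0=011110001 Δ1=011110011 Δ2=011110010 | 2Δ
t=1: Δ0=011110010 Δ1=001110000 | 1Δ

2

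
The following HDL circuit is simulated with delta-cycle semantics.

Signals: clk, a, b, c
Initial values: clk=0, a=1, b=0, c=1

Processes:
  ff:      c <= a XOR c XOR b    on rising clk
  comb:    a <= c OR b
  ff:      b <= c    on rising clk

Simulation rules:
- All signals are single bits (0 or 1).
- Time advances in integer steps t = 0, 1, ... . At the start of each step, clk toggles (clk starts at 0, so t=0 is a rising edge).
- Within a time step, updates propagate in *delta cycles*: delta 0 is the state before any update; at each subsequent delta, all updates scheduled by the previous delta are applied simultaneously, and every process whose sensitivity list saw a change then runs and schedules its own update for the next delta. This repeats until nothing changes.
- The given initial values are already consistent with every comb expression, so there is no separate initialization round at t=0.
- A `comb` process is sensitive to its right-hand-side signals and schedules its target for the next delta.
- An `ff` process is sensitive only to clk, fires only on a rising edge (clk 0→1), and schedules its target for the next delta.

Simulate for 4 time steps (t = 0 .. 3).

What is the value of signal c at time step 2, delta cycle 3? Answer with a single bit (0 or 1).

0

[bits: b,clk,c,a]
t=0: Δ0=0011 Δ1=0111 Δ2=1101 | 2Δ
t=1: Δ0=1101 Δ1=1001 | 1Δ
t=2: Δ0=1001 Δ1=1101 Δ2=0101 Δ3=0100 | 3Δ
t=3: Δ0=0100 Δ1=0000 | 1Δ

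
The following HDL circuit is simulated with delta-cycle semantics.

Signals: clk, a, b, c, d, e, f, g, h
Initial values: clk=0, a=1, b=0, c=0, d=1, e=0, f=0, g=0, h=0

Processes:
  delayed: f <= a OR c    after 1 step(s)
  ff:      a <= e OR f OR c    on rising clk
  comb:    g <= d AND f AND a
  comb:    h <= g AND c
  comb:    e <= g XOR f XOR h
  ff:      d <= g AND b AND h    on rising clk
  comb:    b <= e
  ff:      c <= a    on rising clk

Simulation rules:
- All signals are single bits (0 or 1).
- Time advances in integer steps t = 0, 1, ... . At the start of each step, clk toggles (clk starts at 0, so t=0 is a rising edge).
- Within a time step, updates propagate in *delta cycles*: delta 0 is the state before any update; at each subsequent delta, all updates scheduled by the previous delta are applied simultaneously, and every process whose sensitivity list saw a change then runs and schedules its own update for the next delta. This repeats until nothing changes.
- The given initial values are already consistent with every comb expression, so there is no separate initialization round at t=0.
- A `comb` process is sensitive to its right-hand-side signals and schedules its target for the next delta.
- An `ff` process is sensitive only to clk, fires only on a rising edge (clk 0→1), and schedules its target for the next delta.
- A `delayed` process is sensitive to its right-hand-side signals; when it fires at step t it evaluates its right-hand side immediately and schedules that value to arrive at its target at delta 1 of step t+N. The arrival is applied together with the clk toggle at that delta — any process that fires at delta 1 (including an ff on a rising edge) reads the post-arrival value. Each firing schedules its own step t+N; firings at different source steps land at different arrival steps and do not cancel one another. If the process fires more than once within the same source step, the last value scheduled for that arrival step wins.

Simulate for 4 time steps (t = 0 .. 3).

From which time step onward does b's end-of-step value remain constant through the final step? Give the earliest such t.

1

t0.Δ0 e=0 f=0 h=0 b=0 clk=0 g=0 a=1 d=1 c=0
t0.Δ1 e=0 f=0 h=0 b=0 clk=1 g=0 a=1 d=1 c=0
t0.Δ2 e=0 f=0 h=0 b=0 clk=1 g=0 a=0 d=0 c=1
t1.Δ0 e=0 f=0 h=0 b=0 clk=1 g=0 a=0 d=0 c=1
t1.Δ1 e=0 f=1 h=0 b=0 clk=0 g=0 a=0 d=0 c=1
t1.Δ2 e=1 f=1 h=0 b=0 clk=0 g=0 a=0 d=0 c=1
t1.Δ3 e=1 f=1 h=0 b=1 clk=0 g=0 a=0 d=0 c=1
t2.Δ0 e=1 f=1 h=0 b=1 clk=0 g=0 a=0 d=0 c=1
t2.Δ1 e=1 f=1 h=0 b=1 clk=1 g=0 a=0 d=0 c=1
t2.Δ2 e=1 f=1 h=0 b=1 clk=1 g=0 a=1 d=0 c=0
t3.Δ0 e=1 f=1 h=0 b=1 clk=1 g=0 a=1 d=0 c=0
t3.Δ1 e=1 f=1 h=0 b=1 clk=0 g=0 a=1 d=0 c=0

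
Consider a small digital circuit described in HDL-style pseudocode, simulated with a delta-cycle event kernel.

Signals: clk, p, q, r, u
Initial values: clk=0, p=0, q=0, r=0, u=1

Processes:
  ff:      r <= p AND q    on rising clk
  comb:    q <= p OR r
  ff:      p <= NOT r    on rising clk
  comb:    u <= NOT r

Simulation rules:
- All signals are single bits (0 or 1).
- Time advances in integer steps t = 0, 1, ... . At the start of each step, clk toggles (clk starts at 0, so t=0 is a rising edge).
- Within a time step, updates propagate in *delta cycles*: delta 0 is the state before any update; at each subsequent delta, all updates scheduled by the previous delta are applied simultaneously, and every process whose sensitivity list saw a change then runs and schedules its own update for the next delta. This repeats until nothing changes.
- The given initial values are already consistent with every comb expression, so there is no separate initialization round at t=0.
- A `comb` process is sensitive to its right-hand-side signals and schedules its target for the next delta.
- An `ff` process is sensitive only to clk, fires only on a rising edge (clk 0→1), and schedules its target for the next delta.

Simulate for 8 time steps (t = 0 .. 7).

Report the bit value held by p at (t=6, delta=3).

t0.Δ0 r=0 clk=0 u=1 q=0 p=0
t0.Δ1 r=0 clk=1 u=1 q=0 p=0
t0.Δ2 r=0 clk=1 u=1 q=0 p=1
t0.Δ3 r=0 clk=1 u=1 q=1 p=1
t1.Δ0 r=0 clk=1 u=1 q=1 p=1
t1.Δ1 r=0 clk=0 u=1 q=1 p=1
t2.Δ0 r=0 clk=0 u=1 q=1 p=1
t2.Δ1 r=0 clk=1 u=1 q=1 p=1
t2.Δ2 r=1 clk=1 u=1 q=1 p=1
t2.Δ3 r=1 clk=1 u=0 q=1 p=1
t3.Δ0 r=1 clk=1 u=0 q=1 p=1
t3.Δ1 r=1 clk=0 u=0 q=1 p=1
t4.Δ0 r=1 clk=0 u=0 q=1 p=1
t4.Δ1 r=1 clk=1 u=0 q=1 p=1
t4.Δ2 r=1 clk=1 u=0 q=1 p=0
t5.Δ0 r=1 clk=1 u=0 q=1 p=0
t5.Δ1 r=1 clk=0 u=0 q=1 p=0
t6.Δ0 r=1 clk=0 u=0 q=1 p=0
t6.Δ1 r=1 clk=1 u=0 q=1 p=0
t6.Δ2 r=0 clk=1 u=0 q=1 p=0
t6.Δ3 r=0 clk=1 u=1 q=0 p=0
t7.Δ0 r=0 clk=1 u=1 q=0 p=0
t7.Δ1 r=0 clk=0 u=1 q=0 p=0

0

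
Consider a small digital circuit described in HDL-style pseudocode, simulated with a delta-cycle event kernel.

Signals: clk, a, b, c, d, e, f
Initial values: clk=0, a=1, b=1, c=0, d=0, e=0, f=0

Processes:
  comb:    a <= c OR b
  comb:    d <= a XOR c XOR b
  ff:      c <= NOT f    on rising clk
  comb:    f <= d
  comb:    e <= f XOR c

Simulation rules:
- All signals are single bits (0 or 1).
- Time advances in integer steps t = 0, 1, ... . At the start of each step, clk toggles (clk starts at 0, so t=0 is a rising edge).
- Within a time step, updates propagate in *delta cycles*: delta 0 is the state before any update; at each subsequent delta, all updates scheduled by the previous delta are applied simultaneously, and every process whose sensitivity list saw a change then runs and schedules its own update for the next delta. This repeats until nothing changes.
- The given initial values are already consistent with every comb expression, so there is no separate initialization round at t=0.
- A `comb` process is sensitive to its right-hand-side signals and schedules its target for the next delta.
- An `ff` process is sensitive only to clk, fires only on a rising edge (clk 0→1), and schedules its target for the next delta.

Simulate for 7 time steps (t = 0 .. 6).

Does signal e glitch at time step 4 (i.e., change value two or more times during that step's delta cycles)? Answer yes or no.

t0.Δ0 f=0 a=1 c=0 clk=0 d=0 e=0 b=1
t0.Δ1 f=0 a=1 c=0 clk=1 d=0 e=0 b=1
t0.Δ2 f=0 a=1 c=1 clk=1 d=0 e=0 b=1
t0.Δ3 f=0 a=1 c=1 clk=1 d=1 e=1 b=1
t0.Δ4 f=1 a=1 c=1 clk=1 d=1 e=1 b=1
t0.Δ5 f=1 a=1 c=1 clk=1 d=1 e=0 b=1
t1.Δ0 f=1 a=1 c=1 clk=1 d=1 e=0 b=1
t1.Δ1 f=1 a=1 c=1 clk=0 d=1 e=0 b=1
t2.Δ0 f=1 a=1 c=1 clk=0 d=1 e=0 b=1
t2.Δ1 f=1 a=1 c=1 clk=1 d=1 e=0 b=1
t2.Δ2 f=1 a=1 c=0 clk=1 d=1 e=0 b=1
t2.Δ3 f=1 a=1 c=0 clk=1 d=0 e=1 b=1
t2.Δ4 f=0 a=1 c=0 clk=1 d=0 e=1 b=1
t2.Δ5 f=0 a=1 c=0 clk=1 d=0 e=0 b=1
t3.Δ0 f=0 a=1 c=0 clk=1 d=0 e=0 b=1
t3.Δ1 f=0 a=1 c=0 clk=0 d=0 e=0 b=1
t4.Δ0 f=0 a=1 c=0 clk=0 d=0 e=0 b=1
t4.Δ1 f=0 a=1 c=0 clk=1 d=0 e=0 b=1
t4.Δ2 f=0 a=1 c=1 clk=1 d=0 e=0 b=1
t4.Δ3 f=0 a=1 c=1 clk=1 d=1 e=1 b=1
t4.Δ4 f=1 a=1 c=1 clk=1 d=1 e=1 b=1
t4.Δ5 f=1 a=1 c=1 clk=1 d=1 e=0 b=1
t5.Δ0 f=1 a=1 c=1 clk=1 d=1 e=0 b=1
t5.Δ1 f=1 a=1 c=1 clk=0 d=1 e=0 b=1
t6.Δ0 f=1 a=1 c=1 clk=0 d=1 e=0 b=1
t6.Δ1 f=1 a=1 c=1 clk=1 d=1 e=0 b=1
t6.Δ2 f=1 a=1 c=0 clk=1 d=1 e=0 b=1
t6.Δ3 f=1 a=1 c=0 clk=1 d=0 e=1 b=1
t6.Δ4 f=0 a=1 c=0 clk=1 d=0 e=1 b=1
t6.Δ5 f=0 a=1 c=0 clk=1 d=0 e=0 b=1

yes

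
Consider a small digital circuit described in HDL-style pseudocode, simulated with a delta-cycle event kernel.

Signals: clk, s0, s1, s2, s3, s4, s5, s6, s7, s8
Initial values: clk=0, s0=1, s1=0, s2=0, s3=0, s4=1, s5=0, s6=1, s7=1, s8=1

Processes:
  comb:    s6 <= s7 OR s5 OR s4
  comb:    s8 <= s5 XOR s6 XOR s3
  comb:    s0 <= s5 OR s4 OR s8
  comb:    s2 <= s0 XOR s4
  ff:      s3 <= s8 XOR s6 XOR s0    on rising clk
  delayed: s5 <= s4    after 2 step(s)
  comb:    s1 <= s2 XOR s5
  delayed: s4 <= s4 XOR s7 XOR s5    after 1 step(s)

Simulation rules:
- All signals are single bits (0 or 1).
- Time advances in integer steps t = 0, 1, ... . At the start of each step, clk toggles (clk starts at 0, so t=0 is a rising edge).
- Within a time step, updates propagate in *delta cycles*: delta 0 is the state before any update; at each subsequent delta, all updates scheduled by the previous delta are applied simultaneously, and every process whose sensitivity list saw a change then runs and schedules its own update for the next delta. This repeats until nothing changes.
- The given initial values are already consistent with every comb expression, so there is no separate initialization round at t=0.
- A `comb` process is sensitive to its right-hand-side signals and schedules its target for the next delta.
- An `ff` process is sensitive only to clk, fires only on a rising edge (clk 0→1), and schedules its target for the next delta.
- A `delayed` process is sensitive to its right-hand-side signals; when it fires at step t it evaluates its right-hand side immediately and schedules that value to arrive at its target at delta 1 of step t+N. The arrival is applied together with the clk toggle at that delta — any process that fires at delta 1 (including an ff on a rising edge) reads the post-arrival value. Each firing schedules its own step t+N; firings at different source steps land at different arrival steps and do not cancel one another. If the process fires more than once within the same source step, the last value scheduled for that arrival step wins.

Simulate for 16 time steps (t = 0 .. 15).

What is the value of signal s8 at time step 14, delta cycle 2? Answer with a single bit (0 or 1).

t0.Δ0 s3=0 clk=0 s2=0 s7=1 s5=0 s1=0 s0=1 s8=1 s6=1 s4=1
t0.Δ1 s3=0 clk=1 s2=0 s7=1 s5=0 s1=0 s0=1 s8=1 s6=1 s4=1
t0.Δ2 s3=1 clk=1 s2=0 s7=1 s5=0 s1=0 s0=1 s8=1 s6=1 s4=1
t0.Δ3 s3=1 clk=1 s2=0 s7=1 s5=0 s1=0 s0=1 s8=0 s6=1 s4=1
t1.Δ0 s3=1 clk=1 s2=0 s7=1 s5=0 s1=0 s0=1 s8=0 s6=1 s4=1
t1.Δ1 s3=1 clk=0 s2=0 s7=1 s5=0 s1=0 s0=1 s8=0 s6=1 s4=1
t2.Δ0 s3=1 clk=0 s2=0 s7=1 s5=0 s1=0 s0=1 s8=0 s6=1 s4=1
t2.Δ1 s3=1 clk=1 s2=0 s7=1 s5=0 s1=0 s0=1 s8=0 s6=1 s4=1
t2.Δ2 s3=0 clk=1 s2=0 s7=1 s5=0 s1=0 s0=1 s8=0 s6=1 s4=1
t2.Δ3 s3=0 clk=1 s2=0 s7=1 s5=0 s1=0 s0=1 s8=1 s6=1 s4=1
t3.Δ0 s3=0 clk=1 s2=0 s7=1 s5=0 s1=0 s0=1 s8=1 s6=1 s4=1
t3.Δ1 s3=0 clk=0 s2=0 s7=1 s5=0 s1=0 s0=1 s8=1 s6=1 s4=1
t4.Δ0 s3=0 clk=0 s2=0 s7=1 s5=0 s1=0 s0=1 s8=1 s6=1 s4=1
t4.Δ1 s3=0 clk=1 s2=0 s7=1 s5=0 s1=0 s0=1 s8=1 s6=1 s4=1
t4.Δ2 s3=1 clk=1 s2=0 s7=1 s5=0 s1=0 s0=1 s8=1 s6=1 s4=1
t4.Δ3 s3=1 clk=1 s2=0 s7=1 s5=0 s1=0 s0=1 s8=0 s6=1 s4=1
t5.Δ0 s3=1 clk=1 s2=0 s7=1 s5=0 s1=0 s0=1 s8=0 s6=1 s4=1
t5.Δ1 s3=1 clk=0 s2=0 s7=1 s5=0 s1=0 s0=1 s8=0 s6=1 s4=1
t6.Δ0 s3=1 clk=0 s2=0 s7=1 s5=0 s1=0 s0=1 s8=0 s6=1 s4=1
t6.Δ1 s3=1 clk=1 s2=0 s7=1 s5=0 s1=0 s0=1 s8=0 s6=1 s4=1
t6.Δ2 s3=0 clk=1 s2=0 s7=1 s5=0 s1=0 s0=1 s8=0 s6=1 s4=1
t6.Δ3 s3=0 clk=1 s2=0 s7=1 s5=0 s1=0 s0=1 s8=1 s6=1 s4=1
t7.Δ0 s3=0 clk=1 s2=0 s7=1 s5=0 s1=0 s0=1 s8=1 s6=1 s4=1
t7.Δ1 s3=0 clk=0 s2=0 s7=1 s5=0 s1=0 s0=1 s8=1 s6=1 s4=1
t8.Δ0 s3=0 clk=0 s2=0 s7=1 s5=0 s1=0 s0=1 s8=1 s6=1 s4=1
t8.Δ1 s3=0 clk=1 s2=0 s7=1 s5=0 s1=0 s0=1 s8=1 s6=1 s4=1
t8.Δ2 s3=1 clk=1 s2=0 s7=1 s5=0 s1=0 s0=1 s8=1 s6=1 s4=1
t8.Δ3 s3=1 clk=1 s2=0 s7=1 s5=0 s1=0 s0=1 s8=0 s6=1 s4=1
t9.Δ0 s3=1 clk=1 s2=0 s7=1 s5=0 s1=0 s0=1 s8=0 s6=1 s4=1
t9.Δ1 s3=1 clk=0 s2=0 s7=1 s5=0 s1=0 s0=1 s8=0 s6=1 s4=1
t10.Δ0 s3=1 clk=0 s2=0 s7=1 s5=0 s1=0 s0=1 s8=0 s6=1 s4=1
t10.Δ1 s3=1 clk=1 s2=0 s7=1 s5=0 s1=0 s0=1 s8=0 s6=1 s4=1
t10.Δ2 s3=0 clk=1 s2=0 s7=1 s5=0 s1=0 s0=1 s8=0 s6=1 s4=1
t10.Δ3 s3=0 clk=1 s2=0 s7=1 s5=0 s1=0 s0=1 s8=1 s6=1 s4=1
t11.Δ0 s3=0 clk=1 s2=0 s7=1 s5=0 s1=0 s0=1 s8=1 s6=1 s4=1
t11.Δ1 s3=0 clk=0 s2=0 s7=1 s5=0 s1=0 s0=1 s8=1 s6=1 s4=1
t12.Δ0 s3=0 clk=0 s2=0 s7=1 s5=0 s1=0 s0=1 s8=1 s6=1 s4=1
t12.Δ1 s3=0 clk=1 s2=0 s7=1 s5=0 s1=0 s0=1 s8=1 s6=1 s4=1
t12.Δ2 s3=1 clk=1 s2=0 s7=1 s5=0 s1=0 s0=1 s8=1 s6=1 s4=1
t12.Δ3 s3=1 clk=1 s2=0 s7=1 s5=0 s1=0 s0=1 s8=0 s6=1 s4=1
t13.Δ0 s3=1 clk=1 s2=0 s7=1 s5=0 s1=0 s0=1 s8=0 s6=1 s4=1
t13.Δ1 s3=1 clk=0 s2=0 s7=1 s5=0 s1=0 s0=1 s8=0 s6=1 s4=1
t14.Δ0 s3=1 clk=0 s2=0 s7=1 s5=0 s1=0 s0=1 s8=0 s6=1 s4=1
t14.Δ1 s3=1 clk=1 s2=0 s7=1 s5=0 s1=0 s0=1 s8=0 s6=1 s4=1
t14.Δ2 s3=0 clk=1 s2=0 s7=1 s5=0 s1=0 s0=1 s8=0 s6=1 s4=1
t14.Δ3 s3=0 clk=1 s2=0 s7=1 s5=0 s1=0 s0=1 s8=1 s6=1 s4=1
t15.Δ0 s3=0 clk=1 s2=0 s7=1 s5=0 s1=0 s0=1 s8=1 s6=1 s4=1
t15.Δ1 s3=0 clk=0 s2=0 s7=1 s5=0 s1=0 s0=1 s8=1 s6=1 s4=1

0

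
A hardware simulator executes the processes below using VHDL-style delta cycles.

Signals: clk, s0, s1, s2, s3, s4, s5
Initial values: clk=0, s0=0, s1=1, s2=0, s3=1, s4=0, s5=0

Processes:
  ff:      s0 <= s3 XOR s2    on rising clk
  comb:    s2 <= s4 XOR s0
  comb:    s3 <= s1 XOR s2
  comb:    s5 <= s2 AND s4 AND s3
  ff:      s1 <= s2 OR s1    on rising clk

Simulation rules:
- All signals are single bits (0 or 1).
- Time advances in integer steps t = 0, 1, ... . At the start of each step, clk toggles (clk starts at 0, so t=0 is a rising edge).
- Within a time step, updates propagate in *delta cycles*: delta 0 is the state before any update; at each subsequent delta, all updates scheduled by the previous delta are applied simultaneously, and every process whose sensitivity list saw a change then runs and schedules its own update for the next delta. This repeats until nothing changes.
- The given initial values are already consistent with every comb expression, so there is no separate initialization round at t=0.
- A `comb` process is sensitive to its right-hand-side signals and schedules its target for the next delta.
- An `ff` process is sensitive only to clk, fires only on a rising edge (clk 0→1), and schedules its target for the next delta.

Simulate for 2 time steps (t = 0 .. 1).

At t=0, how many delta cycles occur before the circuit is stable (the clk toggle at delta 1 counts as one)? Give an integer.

4

t=0 Δ0: clk=0 s4=0 s3=1 s0=0 s2=0 s1=1 s5=0
  Δ1: clk:0→1
  Δ2: s0:0→1
  Δ3: s2:0→1
  Δ4: s3:1→0
  (4Δ to stable)
t=1 Δ0: clk=1 s4=0 s3=0 s0=1 s2=1 s1=1 s5=0
  Δ1: clk:1→0
  (1Δ to stable)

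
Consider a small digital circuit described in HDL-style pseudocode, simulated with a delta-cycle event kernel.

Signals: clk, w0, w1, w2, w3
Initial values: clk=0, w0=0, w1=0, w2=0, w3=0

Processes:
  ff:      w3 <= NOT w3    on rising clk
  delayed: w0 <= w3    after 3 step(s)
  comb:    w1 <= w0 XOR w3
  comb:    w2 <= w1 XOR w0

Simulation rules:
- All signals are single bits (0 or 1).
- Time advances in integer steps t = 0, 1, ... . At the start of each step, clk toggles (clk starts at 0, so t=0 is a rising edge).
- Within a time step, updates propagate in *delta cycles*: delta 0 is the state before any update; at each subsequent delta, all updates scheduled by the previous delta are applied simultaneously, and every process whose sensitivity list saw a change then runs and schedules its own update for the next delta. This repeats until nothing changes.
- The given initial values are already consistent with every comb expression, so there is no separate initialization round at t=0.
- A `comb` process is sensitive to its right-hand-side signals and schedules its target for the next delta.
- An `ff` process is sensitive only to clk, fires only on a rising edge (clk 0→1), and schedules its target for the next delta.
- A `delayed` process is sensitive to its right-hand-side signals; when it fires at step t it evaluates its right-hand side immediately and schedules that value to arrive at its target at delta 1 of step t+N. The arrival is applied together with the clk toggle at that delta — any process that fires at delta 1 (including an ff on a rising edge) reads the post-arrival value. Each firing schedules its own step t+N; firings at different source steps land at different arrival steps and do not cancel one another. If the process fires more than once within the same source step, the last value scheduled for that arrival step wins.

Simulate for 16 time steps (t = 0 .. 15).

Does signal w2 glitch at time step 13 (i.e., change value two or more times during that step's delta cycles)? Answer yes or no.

t0.Δ0 w1=0 w3=0 clk=0 w2=0 w0=0
t0.Δ1 w1=0 w3=0 clk=1 w2=0 w0=0
t0.Δ2 w1=0 w3=1 clk=1 w2=0 w0=0
t0.Δ3 w1=1 w3=1 clk=1 w2=0 w0=0
t0.Δ4 w1=1 w3=1 clk=1 w2=1 w0=0
t1.Δ0 w1=1 w3=1 clk=1 w2=1 w0=0
t1.Δ1 w1=1 w3=1 clk=0 w2=1 w0=0
t2.Δ0 w1=1 w3=1 clk=0 w2=1 w0=0
t2.Δ1 w1=1 w3=1 clk=1 w2=1 w0=0
t2.Δ2 w1=1 w3=0 clk=1 w2=1 w0=0
t2.Δ3 w1=0 w3=0 clk=1 w2=1 w0=0
t2.Δ4 w1=0 w3=0 clk=1 w2=0 w0=0
t3.Δ0 w1=0 w3=0 clk=1 w2=0 w0=0
t3.Δ1 w1=0 w3=0 clk=0 w2=0 w0=1
t3.Δ2 w1=1 w3=0 clk=0 w2=1 w0=1
t3.Δ3 w1=1 w3=0 clk=0 w2=0 w0=1
t4.Δ0 w1=1 w3=0 clk=0 w2=0 w0=1
t4.Δ1 w1=1 w3=0 clk=1 w2=0 w0=1
t4.Δ2 w1=1 w3=1 clk=1 w2=0 w0=1
t4.Δ3 w1=0 w3=1 clk=1 w2=0 w0=1
t4.Δ4 w1=0 w3=1 clk=1 w2=1 w0=1
t5.Δ0 w1=0 w3=1 clk=1 w2=1 w0=1
t5.Δ1 w1=0 w3=1 clk=0 w2=1 w0=0
t5.Δ2 w1=1 w3=1 clk=0 w2=0 w0=0
t5.Δ3 w1=1 w3=1 clk=0 w2=1 w0=0
t6.Δ0 w1=1 w3=1 clk=0 w2=1 w0=0
t6.Δ1 w1=1 w3=1 clk=1 w2=1 w0=0
t6.Δ2 w1=1 w3=0 clk=1 w2=1 w0=0
t6.Δ3 w1=0 w3=0 clk=1 w2=1 w0=0
t6.Δ4 w1=0 w3=0 clk=1 w2=0 w0=0
t7.Δ0 w1=0 w3=0 clk=1 w2=0 w0=0
t7.Δ1 w1=0 w3=0 clk=0 w2=0 w0=1
t7.Δ2 w1=1 w3=0 clk=0 w2=1 w0=1
t7.Δ3 w1=1 w3=0 clk=0 w2=0 w0=1
t8.Δ0 w1=1 w3=0 clk=0 w2=0 w0=1
t8.Δ1 w1=1 w3=0 clk=1 w2=0 w0=1
t8.Δ2 w1=1 w3=1 clk=1 w2=0 w0=1
t8.Δ3 w1=0 w3=1 clk=1 w2=0 w0=1
t8.Δ4 w1=0 w3=1 clk=1 w2=1 w0=1
t9.Δ0 w1=0 w3=1 clk=1 w2=1 w0=1
t9.Δ1 w1=0 w3=1 clk=0 w2=1 w0=0
t9.Δ2 w1=1 w3=1 clk=0 w2=0 w0=0
t9.Δ3 w1=1 w3=1 clk=0 w2=1 w0=0
t10.Δ0 w1=1 w3=1 clk=0 w2=1 w0=0
t10.Δ1 w1=1 w3=1 clk=1 w2=1 w0=0
t10.Δ2 w1=1 w3=0 clk=1 w2=1 w0=0
t10.Δ3 w1=0 w3=0 clk=1 w2=1 w0=0
t10.Δ4 w1=0 w3=0 clk=1 w2=0 w0=0
t11.Δ0 w1=0 w3=0 clk=1 w2=0 w0=0
t11.Δ1 w1=0 w3=0 clk=0 w2=0 w0=1
t11.Δ2 w1=1 w3=0 clk=0 w2=1 w0=1
t11.Δ3 w1=1 w3=0 clk=0 w2=0 w0=1
t12.Δ0 w1=1 w3=0 clk=0 w2=0 w0=1
t12.Δ1 w1=1 w3=0 clk=1 w2=0 w0=1
t12.Δ2 w1=1 w3=1 clk=1 w2=0 w0=1
t12.Δ3 w1=0 w3=1 clk=1 w2=0 w0=1
t12.Δ4 w1=0 w3=1 clk=1 w2=1 w0=1
t13.Δ0 w1=0 w3=1 clk=1 w2=1 w0=1
t13.Δ1 w1=0 w3=1 clk=0 w2=1 w0=0
t13.Δ2 w1=1 w3=1 clk=0 w2=0 w0=0
t13.Δ3 w1=1 w3=1 clk=0 w2=1 w0=0
t14.Δ0 w1=1 w3=1 clk=0 w2=1 w0=0
t14.Δ1 w1=1 w3=1 clk=1 w2=1 w0=0
t14.Δ2 w1=1 w3=0 clk=1 w2=1 w0=0
t14.Δ3 w1=0 w3=0 clk=1 w2=1 w0=0
t14.Δ4 w1=0 w3=0 clk=1 w2=0 w0=0
t15.Δ0 w1=0 w3=0 clk=1 w2=0 w0=0
t15.Δ1 w1=0 w3=0 clk=0 w2=0 w0=1
t15.Δ2 w1=1 w3=0 clk=0 w2=1 w0=1
t15.Δ3 w1=1 w3=0 clk=0 w2=0 w0=1

yes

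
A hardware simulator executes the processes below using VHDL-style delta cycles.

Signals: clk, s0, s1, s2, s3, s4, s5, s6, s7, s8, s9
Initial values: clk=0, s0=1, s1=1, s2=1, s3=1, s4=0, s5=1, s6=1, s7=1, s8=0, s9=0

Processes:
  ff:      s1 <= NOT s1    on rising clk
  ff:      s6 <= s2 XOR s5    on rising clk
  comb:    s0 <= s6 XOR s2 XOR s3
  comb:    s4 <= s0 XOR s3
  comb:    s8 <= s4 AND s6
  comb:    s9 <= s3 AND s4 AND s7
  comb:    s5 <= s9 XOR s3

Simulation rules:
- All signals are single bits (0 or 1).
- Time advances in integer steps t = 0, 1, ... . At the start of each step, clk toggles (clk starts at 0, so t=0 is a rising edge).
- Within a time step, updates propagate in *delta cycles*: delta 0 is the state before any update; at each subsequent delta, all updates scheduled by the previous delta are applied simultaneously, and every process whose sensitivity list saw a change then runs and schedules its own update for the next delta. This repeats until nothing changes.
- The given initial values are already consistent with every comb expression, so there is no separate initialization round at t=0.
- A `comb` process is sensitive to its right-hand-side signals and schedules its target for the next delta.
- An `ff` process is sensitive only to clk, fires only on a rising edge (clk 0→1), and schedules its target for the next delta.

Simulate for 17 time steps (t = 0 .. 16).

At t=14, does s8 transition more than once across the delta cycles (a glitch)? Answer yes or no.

yes

t=0 Δ0: s6=1 s7=1 s8=0 s4=0 s2=1 s1=1 s5=1 clk=0 s3=1 s9=0 s0=1
  Δ1: clk:0→1
  Δ2: s6:1→0, s1:1→0
  Δ3: s0:1→0
  Δ4: s4:0→1
  Δ5: s9:0→1
  Δ6: s5:1→0
  (6Δ to stable)
t=1 Δ0: s6=0 s7=1 s8=0 s4=1 s2=1 s1=0 s5=0 clk=1 s3=1 s9=1 s0=0
  Δ1: clk:1→0
  (1Δ to stable)
t=2 Δ0: s6=0 s7=1 s8=0 s4=1 s2=1 s1=0 s5=0 clk=0 s3=1 s9=1 s0=0
  Δ1: clk:0→1
  Δ2: s6:0→1, s1:0→1
  Δ3: s8:0→1, s0:0→1
  Δ4: s4:1→0
  Δ5: s8:1→0, s9:1→0
  Δ6: s5:0→1
  (6Δ to stable)
t=3 Δ0: s6=1 s7=1 s8=0 s4=0 s2=1 s1=1 s5=1 clk=1 s3=1 s9=0 s0=1
  Δ1: clk:1→0
  (1Δ to stable)
t=4 Δ0: s6=1 s7=1 s8=0 s4=0 s2=1 s1=1 s5=1 clk=0 s3=1 s9=0 s0=1
  Δ1: clk:0→1
  Δ2: s6:1→0, s1:1→0
  Δ3: s0:1→0
  Δ4: s4:0→1
  Δ5: s9:0→1
  Δ6: s5:1→0
  (6Δ to stable)
t=5 Δ0: s6=0 s7=1 s8=0 s4=1 s2=1 s1=0 s5=0 clk=1 s3=1 s9=1 s0=0
  Δ1: clk:1→0
  (1Δ to stable)
t=6 Δ0: s6=0 s7=1 s8=0 s4=1 s2=1 s1=0 s5=0 clk=0 s3=1 s9=1 s0=0
  Δ1: clk:0→1
  Δ2: s6:0→1, s1:0→1
  Δ3: s8:0→1, s0:0→1
  Δ4: s4:1→0
  Δ5: s8:1→0, s9:1→0
  Δ6: s5:0→1
  (6Δ to stable)
t=7 Δ0: s6=1 s7=1 s8=0 s4=0 s2=1 s1=1 s5=1 clk=1 s3=1 s9=0 s0=1
  Δ1: clk:1→0
  (1Δ to stable)
t=8 Δ0: s6=1 s7=1 s8=0 s4=0 s2=1 s1=1 s5=1 clk=0 s3=1 s9=0 s0=1
  Δ1: clk:0→1
  Δ2: s6:1→0, s1:1→0
  Δ3: s0:1→0
  Δ4: s4:0→1
  Δ5: s9:0→1
  Δ6: s5:1→0
  (6Δ to stable)
t=9 Δ0: s6=0 s7=1 s8=0 s4=1 s2=1 s1=0 s5=0 clk=1 s3=1 s9=1 s0=0
  Δ1: clk:1→0
  (1Δ to stable)
t=10 Δ0: s6=0 s7=1 s8=0 s4=1 s2=1 s1=0 s5=0 clk=0 s3=1 s9=1 s0=0
  Δ1: clk:0→1
  Δ2: s6:0→1, s1:0→1
  Δ3: s8:0→1, s0:0→1
  Δ4: s4:1→0
  Δ5: s8:1→0, s9:1→0
  Δ6: s5:0→1
  (6Δ to stable)
t=11 Δ0: s6=1 s7=1 s8=0 s4=0 s2=1 s1=1 s5=1 clk=1 s3=1 s9=0 s0=1
  Δ1: clk:1→0
  (1Δ to stable)
t=12 Δ0: s6=1 s7=1 s8=0 s4=0 s2=1 s1=1 s5=1 clk=0 s3=1 s9=0 s0=1
  Δ1: clk:0→1
  Δ2: s6:1→0, s1:1→0
  Δ3: s0:1→0
  Δ4: s4:0→1
  Δ5: s9:0→1
  Δ6: s5:1→0
  (6Δ to stable)
t=13 Δ0: s6=0 s7=1 s8=0 s4=1 s2=1 s1=0 s5=0 clk=1 s3=1 s9=1 s0=0
  Δ1: clk:1→0
  (1Δ to stable)
t=14 Δ0: s6=0 s7=1 s8=0 s4=1 s2=1 s1=0 s5=0 clk=0 s3=1 s9=1 s0=0
  Δ1: clk:0→1
  Δ2: s6:0→1, s1:0→1
  Δ3: s8:0→1, s0:0→1
  Δ4: s4:1→0
  Δ5: s8:1→0, s9:1→0
  Δ6: s5:0→1
  (6Δ to stable)
t=15 Δ0: s6=1 s7=1 s8=0 s4=0 s2=1 s1=1 s5=1 clk=1 s3=1 s9=0 s0=1
  Δ1: clk:1→0
  (1Δ to stable)
t=16 Δ0: s6=1 s7=1 s8=0 s4=0 s2=1 s1=1 s5=1 clk=0 s3=1 s9=0 s0=1
  Δ1: clk:0→1
  Δ2: s6:1→0, s1:1→0
  Δ3: s0:1→0
  Δ4: s4:0→1
  Δ5: s9:0→1
  Δ6: s5:1→0
  (6Δ to stable)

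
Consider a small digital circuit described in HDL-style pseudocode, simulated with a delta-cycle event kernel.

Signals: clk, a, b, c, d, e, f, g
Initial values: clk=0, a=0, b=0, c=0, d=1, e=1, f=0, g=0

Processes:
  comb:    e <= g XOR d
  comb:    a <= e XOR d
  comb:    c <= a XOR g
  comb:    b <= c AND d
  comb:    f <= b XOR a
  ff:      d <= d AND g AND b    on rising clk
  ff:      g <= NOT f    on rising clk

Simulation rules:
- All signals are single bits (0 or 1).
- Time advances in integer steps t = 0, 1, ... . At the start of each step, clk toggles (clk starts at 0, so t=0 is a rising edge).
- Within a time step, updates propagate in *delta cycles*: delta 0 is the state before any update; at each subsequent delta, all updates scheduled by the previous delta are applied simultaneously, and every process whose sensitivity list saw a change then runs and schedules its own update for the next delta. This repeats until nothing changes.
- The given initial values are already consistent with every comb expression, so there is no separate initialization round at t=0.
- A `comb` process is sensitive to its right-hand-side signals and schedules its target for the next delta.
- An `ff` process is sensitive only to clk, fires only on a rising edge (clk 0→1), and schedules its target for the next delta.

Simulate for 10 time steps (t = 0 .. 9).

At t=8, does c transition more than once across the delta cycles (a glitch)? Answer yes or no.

[bits: d,e,b,f,g,c,a,clk]
t=0: Δ0=11000000 Δ1=11000001 Δ2=01001001 Δ3=01001111 Δ4=01011011 | 4Δ
t=1: Δ0=01011011 Δ1=01011010 | 1Δ
t=2: Δ0=01011010 Δ1=01011011 Δ2=01010011 Δ3=00010111 Δ4=00010101 Δ5=00000001 | 5Δ
t=3: Δ0=00000001 Δ1=00000000 | 1Δ
t=4: Δ0=00000000 Δ1=00000001 Δ2=00001001 Δ3=01001101 Δ4=01001111 Δ5=01011011 | 5Δ
t=5: Δ0=01011011 Δ1=01011010 | 1Δ
t=6: Δ0=01011010 Δ1=01011011 Δ2=01010011 Δ3=00010111 Δ4=00010101 Δ5=00000001 | 5Δ
t=7: Δ0=00000001 Δ1=00000000 | 1Δ
t=8: Δ0=00000000 Δ1=00000001 Δ2=00001001 Δ3=01001101 Δ4=01001111 Δ5=01011011 | 5Δ
t=9: Δ0=01011011 Δ1=01011010 | 1Δ

yes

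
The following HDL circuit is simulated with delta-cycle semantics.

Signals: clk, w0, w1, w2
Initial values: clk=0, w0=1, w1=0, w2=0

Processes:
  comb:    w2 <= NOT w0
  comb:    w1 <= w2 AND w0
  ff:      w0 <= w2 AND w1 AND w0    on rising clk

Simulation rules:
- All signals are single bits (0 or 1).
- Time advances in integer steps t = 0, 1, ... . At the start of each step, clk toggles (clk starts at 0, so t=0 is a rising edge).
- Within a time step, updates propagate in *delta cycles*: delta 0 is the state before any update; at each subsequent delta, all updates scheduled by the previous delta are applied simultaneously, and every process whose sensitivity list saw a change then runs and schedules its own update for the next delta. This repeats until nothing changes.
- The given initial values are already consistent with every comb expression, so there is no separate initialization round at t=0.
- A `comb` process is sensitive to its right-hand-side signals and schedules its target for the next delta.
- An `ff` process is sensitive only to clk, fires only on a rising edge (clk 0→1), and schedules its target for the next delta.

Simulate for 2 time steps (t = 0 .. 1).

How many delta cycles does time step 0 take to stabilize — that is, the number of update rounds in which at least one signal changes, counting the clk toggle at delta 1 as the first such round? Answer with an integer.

3

t=0 Δ0: clk=0 w0=1 w1=0 w2=0
  Δ1: clk:0→1
  Δ2: w0:1→0
  Δ3: w2:0→1
  (3Δ to stable)
t=1 Δ0: clk=1 w0=0 w1=0 w2=1
  Δ1: clk:1→0
  (1Δ to stable)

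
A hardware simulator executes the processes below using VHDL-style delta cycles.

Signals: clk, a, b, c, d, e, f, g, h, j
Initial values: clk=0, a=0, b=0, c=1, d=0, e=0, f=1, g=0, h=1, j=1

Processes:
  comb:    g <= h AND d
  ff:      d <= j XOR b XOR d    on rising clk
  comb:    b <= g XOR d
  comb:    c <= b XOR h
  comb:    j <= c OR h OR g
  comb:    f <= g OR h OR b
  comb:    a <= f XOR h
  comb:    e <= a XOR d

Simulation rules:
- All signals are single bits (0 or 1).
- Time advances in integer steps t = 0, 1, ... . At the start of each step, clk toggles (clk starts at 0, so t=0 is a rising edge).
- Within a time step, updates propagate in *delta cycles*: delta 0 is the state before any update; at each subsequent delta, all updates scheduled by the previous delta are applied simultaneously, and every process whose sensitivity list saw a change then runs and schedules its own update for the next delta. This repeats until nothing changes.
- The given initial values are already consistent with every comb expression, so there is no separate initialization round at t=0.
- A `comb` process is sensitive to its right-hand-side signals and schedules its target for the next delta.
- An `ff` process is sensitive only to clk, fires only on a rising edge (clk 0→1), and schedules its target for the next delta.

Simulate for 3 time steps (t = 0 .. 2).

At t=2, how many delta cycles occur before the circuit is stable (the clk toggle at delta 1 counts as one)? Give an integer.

5

t0.Δ0 h=1 b=0 c=1 d=0 f=1 a=0 g=0 clk=0 e=0 j=1
t0.Δ1 h=1 b=0 c=1 d=0 f=1 a=0 g=0 clk=1 e=0 j=1
t0.Δ2 h=1 b=0 c=1 d=1 f=1 a=0 g=0 clk=1 e=0 j=1
t0.Δ3 h=1 b=1 c=1 d=1 f=1 a=0 g=1 clk=1 e=1 j=1
t0.Δ4 h=1 b=0 c=0 d=1 f=1 a=0 g=1 clk=1 e=1 j=1
t0.Δ5 h=1 b=0 c=1 d=1 f=1 a=0 g=1 clk=1 e=1 j=1
t1.Δ0 h=1 b=0 c=1 d=1 f=1 a=0 g=1 clk=1 e=1 j=1
t1.Δ1 h=1 b=0 c=1 d=1 f=1 a=0 g=1 clk=0 e=1 j=1
t2.Δ0 h=1 b=0 c=1 d=1 f=1 a=0 g=1 clk=0 e=1 j=1
t2.Δ1 h=1 b=0 c=1 d=1 f=1 a=0 g=1 clk=1 e=1 j=1
t2.Δ2 h=1 b=0 c=1 d=0 f=1 a=0 g=1 clk=1 e=1 j=1
t2.Δ3 h=1 b=1 c=1 d=0 f=1 a=0 g=0 clk=1 e=0 j=1
t2.Δ4 h=1 b=0 c=0 d=0 f=1 a=0 g=0 clk=1 e=0 j=1
t2.Δ5 h=1 b=0 c=1 d=0 f=1 a=0 g=0 clk=1 e=0 j=1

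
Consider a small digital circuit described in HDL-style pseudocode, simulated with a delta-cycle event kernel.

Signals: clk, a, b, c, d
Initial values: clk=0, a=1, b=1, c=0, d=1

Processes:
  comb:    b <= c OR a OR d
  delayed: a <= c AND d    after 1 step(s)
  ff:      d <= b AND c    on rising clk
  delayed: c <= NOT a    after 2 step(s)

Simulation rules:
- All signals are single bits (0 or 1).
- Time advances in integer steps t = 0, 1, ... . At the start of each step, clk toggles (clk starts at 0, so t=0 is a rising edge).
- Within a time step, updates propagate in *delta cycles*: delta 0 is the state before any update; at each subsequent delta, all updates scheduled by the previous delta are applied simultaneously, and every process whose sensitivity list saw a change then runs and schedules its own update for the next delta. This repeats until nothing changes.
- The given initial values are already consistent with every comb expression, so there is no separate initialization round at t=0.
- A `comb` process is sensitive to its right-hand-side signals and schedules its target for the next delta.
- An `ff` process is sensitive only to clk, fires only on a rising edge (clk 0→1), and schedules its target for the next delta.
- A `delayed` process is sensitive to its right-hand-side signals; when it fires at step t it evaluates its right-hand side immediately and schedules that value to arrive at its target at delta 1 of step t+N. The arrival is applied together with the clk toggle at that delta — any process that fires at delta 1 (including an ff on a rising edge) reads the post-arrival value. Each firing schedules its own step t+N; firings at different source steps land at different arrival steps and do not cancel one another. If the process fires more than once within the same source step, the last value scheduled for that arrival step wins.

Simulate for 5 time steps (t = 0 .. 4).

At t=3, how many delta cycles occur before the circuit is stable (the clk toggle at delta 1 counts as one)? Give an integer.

2

[bits: c,b,clk,d,a]
t=0: Δ0=01011 Δ1=01111 Δ2=01101 | 2Δ
t=1: Δ0=01101 Δ1=01000 Δ2=00000 | 2Δ
t=2: Δ0=00000 Δ1=00100 | 1Δ
t=3: Δ0=00100 Δ1=10000 Δ2=11000 | 2Δ
t=4: Δ0=11000 Δ1=11100 Δ2=11110 | 2Δ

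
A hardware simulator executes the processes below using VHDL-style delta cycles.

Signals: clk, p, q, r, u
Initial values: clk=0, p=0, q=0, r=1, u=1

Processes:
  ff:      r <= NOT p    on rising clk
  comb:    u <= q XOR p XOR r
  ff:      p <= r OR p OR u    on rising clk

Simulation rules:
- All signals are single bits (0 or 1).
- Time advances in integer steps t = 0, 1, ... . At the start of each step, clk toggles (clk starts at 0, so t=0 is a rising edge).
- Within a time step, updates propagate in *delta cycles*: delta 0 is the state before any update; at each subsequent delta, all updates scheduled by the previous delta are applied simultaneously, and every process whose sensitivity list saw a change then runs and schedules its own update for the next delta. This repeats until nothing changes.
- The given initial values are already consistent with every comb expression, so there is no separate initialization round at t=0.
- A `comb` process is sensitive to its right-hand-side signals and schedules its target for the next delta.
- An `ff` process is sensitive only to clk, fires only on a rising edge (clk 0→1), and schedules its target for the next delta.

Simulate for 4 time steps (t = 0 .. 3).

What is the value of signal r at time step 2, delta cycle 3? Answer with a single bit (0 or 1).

t0.Δ0 p=0 clk=0 q=0 r=1 u=1
t0.Δ1 p=0 clk=1 q=0 r=1 u=1
t0.Δ2 p=1 clk=1 q=0 r=1 u=1
t0.Δ3 p=1 clk=1 q=0 r=1 u=0
t1.Δ0 p=1 clk=1 q=0 r=1 u=0
t1.Δ1 p=1 clk=0 q=0 r=1 u=0
t2.Δ0 p=1 clk=0 q=0 r=1 u=0
t2.Δ1 p=1 clk=1 q=0 r=1 u=0
t2.Δ2 p=1 clk=1 q=0 r=0 u=0
t2.Δ3 p=1 clk=1 q=0 r=0 u=1
t3.Δ0 p=1 clk=1 q=0 r=0 u=1
t3.Δ1 p=1 clk=0 q=0 r=0 u=1

0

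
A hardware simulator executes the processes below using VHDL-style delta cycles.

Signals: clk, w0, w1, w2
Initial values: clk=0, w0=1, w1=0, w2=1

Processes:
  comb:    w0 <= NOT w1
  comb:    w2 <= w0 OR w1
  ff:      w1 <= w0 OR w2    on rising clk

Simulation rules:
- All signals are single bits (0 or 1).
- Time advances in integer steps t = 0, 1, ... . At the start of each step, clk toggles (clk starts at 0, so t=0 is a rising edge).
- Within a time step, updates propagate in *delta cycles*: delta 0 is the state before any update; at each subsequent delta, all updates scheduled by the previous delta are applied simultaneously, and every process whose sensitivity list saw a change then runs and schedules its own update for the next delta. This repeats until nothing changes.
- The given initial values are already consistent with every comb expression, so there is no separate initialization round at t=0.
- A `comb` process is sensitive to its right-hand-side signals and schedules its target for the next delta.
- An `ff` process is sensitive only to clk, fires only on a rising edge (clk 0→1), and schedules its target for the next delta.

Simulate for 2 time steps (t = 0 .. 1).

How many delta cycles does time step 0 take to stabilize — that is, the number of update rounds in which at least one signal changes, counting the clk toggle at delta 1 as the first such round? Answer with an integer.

t0.Δ0 w0=1 w2=1 w1=0 clk=0
t0.Δ1 w0=1 w2=1 w1=0 clk=1
t0.Δ2 w0=1 w2=1 w1=1 clk=1
t0.Δ3 w0=0 w2=1 w1=1 clk=1
t1.Δ0 w0=0 w2=1 w1=1 clk=1
t1.Δ1 w0=0 w2=1 w1=1 clk=0

3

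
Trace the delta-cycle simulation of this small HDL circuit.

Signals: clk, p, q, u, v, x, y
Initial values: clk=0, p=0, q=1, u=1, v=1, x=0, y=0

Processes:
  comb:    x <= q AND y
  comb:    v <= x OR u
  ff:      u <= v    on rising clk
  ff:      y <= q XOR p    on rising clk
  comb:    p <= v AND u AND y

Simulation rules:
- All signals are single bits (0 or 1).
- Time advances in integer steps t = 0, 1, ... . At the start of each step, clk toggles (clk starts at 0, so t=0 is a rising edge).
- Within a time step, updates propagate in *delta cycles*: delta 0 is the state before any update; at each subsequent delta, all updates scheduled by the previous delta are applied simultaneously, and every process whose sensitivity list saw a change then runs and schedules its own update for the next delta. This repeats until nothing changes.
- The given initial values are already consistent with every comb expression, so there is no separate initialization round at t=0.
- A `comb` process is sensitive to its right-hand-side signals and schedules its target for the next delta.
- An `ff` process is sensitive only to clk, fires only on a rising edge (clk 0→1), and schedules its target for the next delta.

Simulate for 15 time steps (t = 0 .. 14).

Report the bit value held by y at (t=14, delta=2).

t0.Δ0 p=0 clk=0 u=1 x=0 y=0 q=1 v=1
t0.Δ1 p=0 clk=1 u=1 x=0 y=0 q=1 v=1
t0.Δ2 p=0 clk=1 u=1 x=0 y=1 q=1 v=1
t0.Δ3 p=1 clk=1 u=1 x=1 y=1 q=1 v=1
t1.Δ0 p=1 clk=1 u=1 x=1 y=1 q=1 v=1
t1.Δ1 p=1 clk=0 u=1 x=1 y=1 q=1 v=1
t2.Δ0 p=1 clk=0 u=1 x=1 y=1 q=1 v=1
t2.Δ1 p=1 clk=1 u=1 x=1 y=1 q=1 v=1
t2.Δ2 p=1 clk=1 u=1 x=1 y=0 q=1 v=1
t2.Δ3 p=0 clk=1 u=1 x=0 y=0 q=1 v=1
t3.Δ0 p=0 clk=1 u=1 x=0 y=0 q=1 v=1
t3.Δ1 p=0 clk=0 u=1 x=0 y=0 q=1 v=1
t4.Δ0 p=0 clk=0 u=1 x=0 y=0 q=1 v=1
t4.Δ1 p=0 clk=1 u=1 x=0 y=0 q=1 v=1
t4.Δ2 p=0 clk=1 u=1 x=0 y=1 q=1 v=1
t4.Δ3 p=1 clk=1 u=1 x=1 y=1 q=1 v=1
t5.Δ0 p=1 clk=1 u=1 x=1 y=1 q=1 v=1
t5.Δ1 p=1 clk=0 u=1 x=1 y=1 q=1 v=1
t6.Δ0 p=1 clk=0 u=1 x=1 y=1 q=1 v=1
t6.Δ1 p=1 clk=1 u=1 x=1 y=1 q=1 v=1
t6.Δ2 p=1 clk=1 u=1 x=1 y=0 q=1 v=1
t6.Δ3 p=0 clk=1 u=1 x=0 y=0 q=1 v=1
t7.Δ0 p=0 clk=1 u=1 x=0 y=0 q=1 v=1
t7.Δ1 p=0 clk=0 u=1 x=0 y=0 q=1 v=1
t8.Δ0 p=0 clk=0 u=1 x=0 y=0 q=1 v=1
t8.Δ1 p=0 clk=1 u=1 x=0 y=0 q=1 v=1
t8.Δ2 p=0 clk=1 u=1 x=0 y=1 q=1 v=1
t8.Δ3 p=1 clk=1 u=1 x=1 y=1 q=1 v=1
t9.Δ0 p=1 clk=1 u=1 x=1 y=1 q=1 v=1
t9.Δ1 p=1 clk=0 u=1 x=1 y=1 q=1 v=1
t10.Δ0 p=1 clk=0 u=1 x=1 y=1 q=1 v=1
t10.Δ1 p=1 clk=1 u=1 x=1 y=1 q=1 v=1
t10.Δ2 p=1 clk=1 u=1 x=1 y=0 q=1 v=1
t10.Δ3 p=0 clk=1 u=1 x=0 y=0 q=1 v=1
t11.Δ0 p=0 clk=1 u=1 x=0 y=0 q=1 v=1
t11.Δ1 p=0 clk=0 u=1 x=0 y=0 q=1 v=1
t12.Δ0 p=0 clk=0 u=1 x=0 y=0 q=1 v=1
t12.Δ1 p=0 clk=1 u=1 x=0 y=0 q=1 v=1
t12.Δ2 p=0 clk=1 u=1 x=0 y=1 q=1 v=1
t12.Δ3 p=1 clk=1 u=1 x=1 y=1 q=1 v=1
t13.Δ0 p=1 clk=1 u=1 x=1 y=1 q=1 v=1
t13.Δ1 p=1 clk=0 u=1 x=1 y=1 q=1 v=1
t14.Δ0 p=1 clk=0 u=1 x=1 y=1 q=1 v=1
t14.Δ1 p=1 clk=1 u=1 x=1 y=1 q=1 v=1
t14.Δ2 p=1 clk=1 u=1 x=1 y=0 q=1 v=1
t14.Δ3 p=0 clk=1 u=1 x=0 y=0 q=1 v=1

0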